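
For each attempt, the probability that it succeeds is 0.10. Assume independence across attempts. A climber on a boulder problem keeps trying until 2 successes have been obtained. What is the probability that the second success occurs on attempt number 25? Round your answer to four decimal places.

0.0213

Y = trial on which the second success occurs; negative binomial, r=2, p=0.10.
P(Y=25) = C(24,1) · p^2 · (1−p)^23
= 24 · 0.01 · 0.088629 = 0.021271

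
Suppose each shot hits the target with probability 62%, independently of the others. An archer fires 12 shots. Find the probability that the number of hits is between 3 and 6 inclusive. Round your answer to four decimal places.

0.2815

X ~ Binomial(12, 0.62); P(3 ≤ X ≤ 6) = Σ C(12,k) p^k (1−p)^(12−k) over k:
  k=3: C(12,3)·0.62^3·0.38^9 = 0.008663
  k=4: C(12,4)·0.62^4·0.38^8 = 0.031801
  k=5: C(12,5)·0.62^5·0.38^7 = 0.083017
  k=6: C(12,6)·0.62^6·0.38^6 = 0.158024
Total = 0.281505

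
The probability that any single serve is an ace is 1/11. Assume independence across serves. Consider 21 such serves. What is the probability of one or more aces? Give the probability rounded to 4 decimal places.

0.8649

P(at least one) = 1 − P(none) = 1 − (1 − 0.090909)^21
= 1 − 0.135131 = 0.864869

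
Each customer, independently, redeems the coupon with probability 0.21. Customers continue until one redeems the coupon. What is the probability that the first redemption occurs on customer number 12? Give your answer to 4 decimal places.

0.0157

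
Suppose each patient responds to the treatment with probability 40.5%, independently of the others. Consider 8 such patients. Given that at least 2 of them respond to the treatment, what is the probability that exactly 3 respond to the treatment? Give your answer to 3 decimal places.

0.309

X ~ Binomial(8, 0.405). Want P(X=3 | X≥2) = P(X=3) / P(X≥2).
P(X=3) = C(8,3)·0.405^3·0.595^5 = 0.27742
P(X≥2) = 1 − 0.01571 − 0.08554 = 0.89875
Ratio = 0.27742 / 0.89875 = 0.30867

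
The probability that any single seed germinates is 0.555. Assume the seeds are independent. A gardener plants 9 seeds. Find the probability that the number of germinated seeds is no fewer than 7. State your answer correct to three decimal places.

X ~ Binomial(9, 0.555); P(X ≥ 7) = Σ C(9,k) p^k (1−p)^(9−k) over k:
  k=7: C(9,7)·0.555^7·0.445^2 = 0.11563
  k=8: C(9,8)·0.555^8·0.445^1 = 0.03605
  k=9: C(9,9)·0.555^9·0.445^0 = 0.00500
Total = 0.15668

0.157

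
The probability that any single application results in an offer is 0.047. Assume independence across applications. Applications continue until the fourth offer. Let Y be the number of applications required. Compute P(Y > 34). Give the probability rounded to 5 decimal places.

Needing more than 34 applications ⇔ fewer than 4 successes in the first 34. With X ~ Binomial(34, 0.047), P(Y > 34) = P(X ≤ 3).
  k=0: C(34,0)·0.047^0·0.953^34 = 0.1946071
  k=1: C(34,1)·0.047^1·0.953^33 = 0.3263191
  k=2: C(34,2)·0.047^2·0.953^32 = 0.2655409
  k=3: C(34,3)·0.047^3·0.953^31 = 0.1396899
P(X ≤ 3) = 0.9261570

0.92616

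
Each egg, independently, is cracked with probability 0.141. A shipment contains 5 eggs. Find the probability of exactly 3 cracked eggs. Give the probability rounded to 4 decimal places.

0.0207

X ~ Binomial(n=5, p=0.141).
P(X=3) = C(5,3) · p^3 · (1−p)^2
= 10 · 0.0028032 · 0.73788 = 0.020684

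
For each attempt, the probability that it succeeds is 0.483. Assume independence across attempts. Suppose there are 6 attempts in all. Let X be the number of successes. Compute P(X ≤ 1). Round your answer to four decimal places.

X ~ Binomial(6, 0.483); P(X ≤ 1) = Σ C(6,k) p^k (1−p)^(6−k) over k:
  k=0: C(6,0)·0.483^0·0.517^6 = 0.019096
  k=1: C(6,1)·0.483^1·0.517^5 = 0.107041
Total = 0.126137

0.1261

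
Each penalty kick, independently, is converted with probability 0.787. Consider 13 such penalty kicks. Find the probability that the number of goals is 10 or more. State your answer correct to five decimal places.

X ~ Binomial(13, 0.787); P(X ≥ 10) = Σ C(13,k) p^k (1−p)^(13−k) over k:
  k=10: C(13,10)·0.787^10·0.213^3 = 0.2519139
  k=11: C(13,11)·0.787^11·0.213^2 = 0.2538492
  k=12: C(13,12)·0.787^12·0.213^1 = 0.1563219
  k=13: C(13,13)·0.787^13·0.213^0 = 0.0444295
Total = 0.7065145

0.70651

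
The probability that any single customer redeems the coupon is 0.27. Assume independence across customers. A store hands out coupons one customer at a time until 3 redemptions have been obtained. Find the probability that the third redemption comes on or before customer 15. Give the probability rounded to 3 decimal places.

0.814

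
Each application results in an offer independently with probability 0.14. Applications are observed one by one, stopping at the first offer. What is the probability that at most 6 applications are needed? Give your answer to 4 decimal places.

0.5954

Y = number of applications to the first success; geometric, p = 0.14.
P(Y ≤ 6) = 1 − (1−p)^6 = 1 − 0.404567 = 0.595433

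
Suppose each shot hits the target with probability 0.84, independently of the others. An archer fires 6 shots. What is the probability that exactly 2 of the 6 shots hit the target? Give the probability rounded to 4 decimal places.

0.0069

X ~ Binomial(n=6, p=0.84).
P(X=2) = C(6,2) · p^2 · (1−p)^4
= 15 · 0.7056 · 0.00065536 = 0.006936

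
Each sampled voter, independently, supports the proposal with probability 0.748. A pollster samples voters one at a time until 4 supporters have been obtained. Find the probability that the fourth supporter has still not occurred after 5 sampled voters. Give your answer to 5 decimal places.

0.37141

Needing more than 5 sampled voters ⇔ fewer than 4 successes in the first 5. With X ~ Binomial(5, 0.748), P(Y > 5) = P(X ≤ 3).
  k=0: C(5,0)·0.748^0·0.252^5 = 0.0010163
  k=1: C(5,1)·0.748^1·0.252^4 = 0.0150825
  k=2: C(5,2)·0.748^2·0.252^3 = 0.0895375
  k=3: C(5,3)·0.748^3·0.252^2 = 0.2657700
P(X ≤ 3) = 0.3714062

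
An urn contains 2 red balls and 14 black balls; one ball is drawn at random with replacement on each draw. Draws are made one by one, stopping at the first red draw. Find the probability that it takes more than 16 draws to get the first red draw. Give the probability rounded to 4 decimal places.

0.1181

Y = number of draws to the first success; geometric, p = 0.125.
P(Y > 16) = P(first 16 all fail) = (1−p)^16 = 0.118067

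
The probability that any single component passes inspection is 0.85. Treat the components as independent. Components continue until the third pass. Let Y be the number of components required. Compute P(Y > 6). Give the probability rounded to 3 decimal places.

0.006

Needing more than 6 components ⇔ fewer than 3 successes in the first 6. With X ~ Binomial(6, 0.85), P(Y > 6) = P(X ≤ 2).
  k=0: C(6,0)·0.85^0·0.15^6 = 0.00001
  k=1: C(6,1)·0.85^1·0.15^5 = 0.00039
  k=2: C(6,2)·0.85^2·0.15^4 = 0.00549
P(X ≤ 2) = 0.00589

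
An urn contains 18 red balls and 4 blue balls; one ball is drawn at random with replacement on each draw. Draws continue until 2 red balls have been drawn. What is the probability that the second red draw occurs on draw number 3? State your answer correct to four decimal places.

Y = trial on which the second success occurs; negative binomial, r=2, p=0.818182.
P(Y=3) = C(2,1) · p^2 · (1−p)^1
= 2 · 0.66942 · 0.18182 = 0.243426

0.2434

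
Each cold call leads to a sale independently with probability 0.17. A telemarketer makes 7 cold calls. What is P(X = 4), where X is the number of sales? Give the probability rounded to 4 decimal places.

0.0167

X ~ Binomial(n=7, p=0.17).
P(X=4) = C(7,4) · p^4 · (1−p)^3
= 35 · 0.00083521 · 0.57179 = 0.016715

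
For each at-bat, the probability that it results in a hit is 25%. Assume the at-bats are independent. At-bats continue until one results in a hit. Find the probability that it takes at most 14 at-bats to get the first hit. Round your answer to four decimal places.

0.9822

Y = number of at-bats to the first success; geometric, p = 0.25.
P(Y ≤ 14) = 1 − (1−p)^14 = 1 − 0.017818 = 0.982182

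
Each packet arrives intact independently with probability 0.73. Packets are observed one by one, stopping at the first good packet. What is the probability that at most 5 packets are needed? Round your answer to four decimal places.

0.9986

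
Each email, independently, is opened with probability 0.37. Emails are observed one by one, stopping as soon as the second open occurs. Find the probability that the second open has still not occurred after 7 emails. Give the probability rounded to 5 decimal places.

Needing more than 7 emails ⇔ fewer than 2 successes in the first 7. With X ~ Binomial(7, 0.37), P(Y > 7) = P(X ≤ 1).
  k=0: C(7,0)·0.37^0·0.63^7 = 0.0393898
  k=1: C(7,1)·0.37^1·0.63^6 = 0.1619359
P(X ≤ 1) = 0.2013257

0.20133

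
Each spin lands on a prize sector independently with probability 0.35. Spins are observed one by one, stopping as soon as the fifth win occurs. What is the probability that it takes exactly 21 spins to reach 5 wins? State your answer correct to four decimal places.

0.0258

Y = trial on which the fifth success occurs; negative binomial, r=5, p=0.35.
P(Y=21) = C(20,4) · p^5 · (1−p)^16
= 4845 · 0.0052522 · 0.0010153 = 0.025837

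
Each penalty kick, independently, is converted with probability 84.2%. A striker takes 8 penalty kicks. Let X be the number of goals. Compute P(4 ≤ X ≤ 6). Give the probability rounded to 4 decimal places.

X ~ Binomial(8, 0.842); P(4 ≤ X ≤ 6) = Σ C(8,k) p^k (1−p)^(8−k) over k:
  k=4: C(8,4)·0.842^4·0.158^4 = 0.021927
  k=5: C(8,5)·0.842^5·0.158^3 = 0.093480
  k=6: C(8,6)·0.842^6·0.158^2 = 0.249083
Total = 0.364490

0.3645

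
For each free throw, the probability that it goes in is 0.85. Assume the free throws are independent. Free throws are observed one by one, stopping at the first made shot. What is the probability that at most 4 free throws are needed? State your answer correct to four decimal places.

0.9995

Y = number of free throws to the first success; geometric, p = 0.85.
P(Y ≤ 4) = 1 − (1−p)^4 = 1 − 0.000506 = 0.999494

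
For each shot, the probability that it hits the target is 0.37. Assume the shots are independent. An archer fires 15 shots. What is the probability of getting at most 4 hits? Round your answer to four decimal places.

0.2938

X ~ Binomial(15, 0.37); P(X ≤ 4) = Σ C(15,k) p^k (1−p)^(15−k) over k:
  k=0: C(15,0)·0.37^0·0.63^15 = 0.000977
  k=1: C(15,1)·0.37^1·0.63^14 = 0.008611
  k=2: C(15,2)·0.37^2·0.63^13 = 0.035401
  k=3: C(15,3)·0.37^3·0.63^12 = 0.090096
  k=4: C(15,4)·0.37^4·0.63^11 = 0.158740
Total = 0.293825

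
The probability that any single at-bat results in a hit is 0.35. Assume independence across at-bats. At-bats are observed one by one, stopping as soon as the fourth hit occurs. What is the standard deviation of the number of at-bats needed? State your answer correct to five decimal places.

Y = total at-bats until the fourth success; negative binomial with r=4, p=0.35.
SD(Y) = √[r(1−p)/p²] = √(21.2244898) = 4.6070044

4.60700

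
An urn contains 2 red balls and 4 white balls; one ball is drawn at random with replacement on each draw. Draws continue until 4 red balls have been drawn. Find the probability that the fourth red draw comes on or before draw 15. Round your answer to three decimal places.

0.791

Finishing within 15 draws ⇔ at least 4 successes in the first 15. With X ~ Binomial(15, 0.333333), P(Y ≤ 15) = 1 − P(X ≤ 3).
  k=0: C(15,0)·0.333333^0·0.666667^15 = 0.00228
  k=1: C(15,1)·0.333333^1·0.666667^14 = 0.01713
  k=2: C(15,2)·0.333333^2·0.666667^13 = 0.05995
  k=3: C(15,3)·0.333333^3·0.666667^12 = 0.12988
1 − 0.20924 = 0.79076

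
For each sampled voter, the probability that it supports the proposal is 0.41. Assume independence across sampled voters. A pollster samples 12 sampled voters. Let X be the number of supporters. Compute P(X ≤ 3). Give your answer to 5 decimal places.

X ~ Binomial(12, 0.41); P(X ≤ 3) = Σ C(12,k) p^k (1−p)^(12−k) over k:
  k=0: C(12,0)·0.41^0·0.59^12 = 0.0017792
  k=1: C(12,1)·0.41^1·0.59^11 = 0.0148367
  k=2: C(12,2)·0.41^2·0.59^10 = 0.0567064
  k=3: C(12,3)·0.41^3·0.59^9 = 0.1313537
Total = 0.2046760

0.20468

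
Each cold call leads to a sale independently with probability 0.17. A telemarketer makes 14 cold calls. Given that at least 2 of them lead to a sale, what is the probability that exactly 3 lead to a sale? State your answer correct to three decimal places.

X ~ Binomial(14, 0.17). Want P(X=3 | X≥2) = P(X=3) / P(X≥2).
P(X=3) = C(14,3)·0.17^3·0.83^11 = 0.23031
P(X≥2) = 1 − 0.07364 − 0.21115 = 0.71521
Ratio = 0.23031 / 0.71521 = 0.32201

0.322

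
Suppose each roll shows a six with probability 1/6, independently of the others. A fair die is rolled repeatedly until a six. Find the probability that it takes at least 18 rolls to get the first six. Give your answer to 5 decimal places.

0.04507

Y = number of rolls to the first success; geometric, p = 0.166667.
P(Y > 17) = P(first 17 all fail) = (1−p)^17 = 0.0450732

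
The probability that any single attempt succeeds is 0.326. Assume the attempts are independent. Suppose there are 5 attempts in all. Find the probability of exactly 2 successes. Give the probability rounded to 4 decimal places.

0.3254

X ~ Binomial(n=5, p=0.326).
P(X=2) = C(5,2) · p^2 · (1−p)^3
= 10 · 0.10628 · 0.30618 = 0.325398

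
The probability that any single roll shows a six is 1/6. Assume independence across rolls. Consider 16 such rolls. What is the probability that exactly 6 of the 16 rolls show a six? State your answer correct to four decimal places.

X ~ Binomial(n=16, p=0.166667).
P(X=6) = C(16,6) · p^6 · (1−p)^10
= 8008 · 2.1433e-05 · 0.16151 = 0.027721

0.0277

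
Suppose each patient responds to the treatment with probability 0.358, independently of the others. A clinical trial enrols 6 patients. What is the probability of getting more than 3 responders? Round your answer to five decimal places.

X ~ Binomial(6, 0.358); P(X ≥ 4) = Σ C(6,k) p^k (1−p)^(6−k) over k:
  k=4: C(6,4)·0.358^4·0.642^2 = 0.1015532
  k=5: C(6,5)·0.358^5·0.642^1 = 0.0226517
  k=6: C(6,6)·0.358^6·0.642^0 = 0.0021052
Total = 0.1263101

0.12631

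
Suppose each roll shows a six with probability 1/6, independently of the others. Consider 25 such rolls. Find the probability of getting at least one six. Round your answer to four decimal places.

P(at least one) = 1 − P(none) = 1 − (1 − 0.166667)^25
= 1 − 0.010483 = 0.989517

0.9895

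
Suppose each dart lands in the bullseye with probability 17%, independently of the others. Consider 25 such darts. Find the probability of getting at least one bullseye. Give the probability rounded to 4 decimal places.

0.9905

P(at least one) = 1 − P(none) = 1 − (1 − 0.17)^25
= 1 − 0.009483 = 0.990517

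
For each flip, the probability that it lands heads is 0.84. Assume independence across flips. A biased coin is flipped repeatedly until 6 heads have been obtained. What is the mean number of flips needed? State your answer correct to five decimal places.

Y = total flips until the sixth success; negative binomial with r=6, p=0.84.
E[Y] = r / p = 6 / 0.84 = 7.1428571

7.14286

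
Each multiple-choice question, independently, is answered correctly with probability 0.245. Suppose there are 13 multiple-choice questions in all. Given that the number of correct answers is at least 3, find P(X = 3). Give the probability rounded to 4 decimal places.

X ~ Binomial(13, 0.245). Want P(X=3 | X≥3) = P(X=3) / P(X≥3).
P(X=3) = C(13,3)·0.245^3·0.755^10 = 0.253124
P(X≥3) = 1 − 0.025901 − 0.109263 − 0.212737 = 0.652099
Ratio = 0.253124 / 0.652099 = 0.388168

0.3882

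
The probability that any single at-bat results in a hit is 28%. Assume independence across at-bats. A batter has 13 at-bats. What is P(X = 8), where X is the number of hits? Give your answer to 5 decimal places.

0.00941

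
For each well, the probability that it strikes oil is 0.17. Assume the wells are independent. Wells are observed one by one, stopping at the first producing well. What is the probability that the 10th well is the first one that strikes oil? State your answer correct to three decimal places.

0.032

Geometric (trials to first success), p = 0.17.
P(Y = 10) = (1−p)^9 · p = 0.18694 · 0.17 = 0.03178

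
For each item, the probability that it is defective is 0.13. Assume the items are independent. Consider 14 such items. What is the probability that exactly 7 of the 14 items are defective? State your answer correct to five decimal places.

0.00081

X ~ Binomial(n=14, p=0.13).
P(X=7) = C(14,7) · p^7 · (1−p)^7
= 3432 · 6.2749e-07 · 0.37725 = 0.0008124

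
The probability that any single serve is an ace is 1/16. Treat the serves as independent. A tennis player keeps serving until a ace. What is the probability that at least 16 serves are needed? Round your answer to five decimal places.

Y = number of serves to the first success; geometric, p = 0.0625.
P(Y > 15) = P(first 15 all fail) = (1−p)^15 = 0.3798124

0.37981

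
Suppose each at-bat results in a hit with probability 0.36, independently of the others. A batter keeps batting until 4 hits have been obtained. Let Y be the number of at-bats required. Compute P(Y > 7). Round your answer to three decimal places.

Needing more than 7 at-bats ⇔ fewer than 4 successes in the first 7. With X ~ Binomial(7, 0.36), P(Y > 7) = P(X ≤ 3).
  k=0: C(7,0)·0.36^0·0.64^7 = 0.04398
  k=1: C(7,1)·0.36^1·0.64^6 = 0.17317
  k=2: C(7,2)·0.36^2·0.64^5 = 0.29223
  k=3: C(7,3)·0.36^3·0.64^4 = 0.27397
P(X ≤ 3) = 0.78335

0.783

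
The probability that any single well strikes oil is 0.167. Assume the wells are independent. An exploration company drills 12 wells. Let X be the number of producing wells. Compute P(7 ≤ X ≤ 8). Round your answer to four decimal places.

0.0013

X ~ Binomial(12, 0.167); P(7 ≤ X ≤ 8) = Σ C(12,k) p^k (1−p)^(12−k) over k:
  k=7: C(12,7)·0.167^7·0.833^5 = 0.001151
  k=8: C(12,8)·0.167^8·0.833^4 = 0.000144
Total = 0.001295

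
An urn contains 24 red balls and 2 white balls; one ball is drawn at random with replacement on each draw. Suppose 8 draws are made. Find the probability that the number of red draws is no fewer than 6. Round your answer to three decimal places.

0.981

X ~ Binomial(8, 0.923077); P(X ≥ 6) = Σ C(8,k) p^k (1−p)^(8−k) over k:
  k=6: C(8,6)·0.923077^6·0.076923^2 = 0.10249
  k=7: C(8,7)·0.923077^7·0.076923^1 = 0.35141
  k=8: C(8,8)·0.923077^8·0.076923^0 = 0.52711
Total = 0.98101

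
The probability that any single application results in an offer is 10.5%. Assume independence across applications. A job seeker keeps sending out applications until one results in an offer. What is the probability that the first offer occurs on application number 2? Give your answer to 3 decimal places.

Geometric (trials to first success), p = 0.105.
P(Y = 2) = (1−p)^1 · p = 0.895 · 0.105 = 0.09398

0.094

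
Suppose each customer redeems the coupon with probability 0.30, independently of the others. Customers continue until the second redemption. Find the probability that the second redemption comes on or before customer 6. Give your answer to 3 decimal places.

Finishing within 6 customers ⇔ at least 2 successes in the first 6. With X ~ Binomial(6, 0.30), P(Y ≤ 6) = 1 − P(X ≤ 1).
  k=0: C(6,0)·0.30^0·0.70^6 = 0.11765
  k=1: C(6,1)·0.30^1·0.70^5 = 0.30253
1 − 0.42018 = 0.57983

0.580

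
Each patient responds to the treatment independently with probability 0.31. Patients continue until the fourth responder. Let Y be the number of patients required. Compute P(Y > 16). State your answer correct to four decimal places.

Needing more than 16 patients ⇔ fewer than 4 successes in the first 16. With X ~ Binomial(16, 0.31), P(Y > 16) = P(X ≤ 3).
  k=0: C(16,0)·0.31^0·0.69^16 = 0.002640
  k=1: C(16,1)·0.31^1·0.69^15 = 0.018977
  k=2: C(16,2)·0.31^2·0.69^14 = 0.063943
  k=3: C(16,3)·0.31^3·0.69^13 = 0.134064
P(X ≤ 3) = 0.219623

0.2196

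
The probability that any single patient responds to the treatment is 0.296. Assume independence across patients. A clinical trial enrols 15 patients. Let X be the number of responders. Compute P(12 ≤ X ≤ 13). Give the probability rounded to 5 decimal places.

X ~ Binomial(15, 0.296); P(12 ≤ X ≤ 13) = Σ C(15,k) p^k (1−p)^(15−k) over k:
  k=12: C(15,12)·0.296^12·0.704^3 = 0.0000718
  k=13: C(15,13)·0.296^13·0.704^2 = 0.0000070
Total = 0.0000788

0.00008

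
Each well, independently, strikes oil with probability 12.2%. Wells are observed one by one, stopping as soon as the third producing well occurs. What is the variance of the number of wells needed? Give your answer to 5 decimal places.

Y = total wells until the third success; negative binomial with r=3, p=0.122.
Var(Y) = r(1−p)/p² = 3·0.878 / 0.122² = 176.9685568

176.96856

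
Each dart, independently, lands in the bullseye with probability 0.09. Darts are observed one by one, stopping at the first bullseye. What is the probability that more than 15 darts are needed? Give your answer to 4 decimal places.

0.2430

Y = number of darts to the first success; geometric, p = 0.09.
P(Y > 15) = P(first 15 all fail) = (1−p)^15 = 0.243008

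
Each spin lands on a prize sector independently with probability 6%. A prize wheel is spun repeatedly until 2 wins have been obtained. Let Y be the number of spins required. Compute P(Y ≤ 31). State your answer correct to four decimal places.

0.5625

Finishing within 31 spins ⇔ at least 2 successes in the first 31. With X ~ Binomial(31, 0.06), P(Y ≤ 31) = 1 − P(X ≤ 1).
  k=0: C(31,0)·0.06^0·0.94^31 = 0.146880
  k=1: C(31,1)·0.06^1·0.94^30 = 0.290635
1 − 0.437516 = 0.562484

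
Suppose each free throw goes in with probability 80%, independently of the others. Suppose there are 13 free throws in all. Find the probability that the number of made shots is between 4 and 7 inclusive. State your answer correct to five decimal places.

X ~ Binomial(13, 0.80); P(4 ≤ X ≤ 7) = Σ C(13,k) p^k (1−p)^(13−k) over k:
  k=4: C(13,4)·0.80^4·0.20^9 = 0.0001499
  k=5: C(13,5)·0.80^5·0.20^8 = 0.0010796
  k=6: C(13,6)·0.80^6·0.20^7 = 0.0057579
  k=7: C(13,7)·0.80^7·0.20^6 = 0.0230318
Total = 0.0300193

0.03002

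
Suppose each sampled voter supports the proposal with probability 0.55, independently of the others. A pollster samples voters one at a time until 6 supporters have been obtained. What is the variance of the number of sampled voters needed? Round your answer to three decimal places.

Y = total sampled voters until the sixth success; negative binomial with r=6, p=0.55.
Var(Y) = r(1−p)/p² = 6·0.45 / 0.55² = 8.92562

8.926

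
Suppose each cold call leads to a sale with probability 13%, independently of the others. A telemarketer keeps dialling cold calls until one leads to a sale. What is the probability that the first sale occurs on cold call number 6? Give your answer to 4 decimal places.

0.0648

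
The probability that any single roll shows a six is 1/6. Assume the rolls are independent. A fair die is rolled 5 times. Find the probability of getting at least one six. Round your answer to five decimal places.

0.59812

P(at least one) = 1 − P(none) = 1 − (1 − 0.166667)^5
= 1 − 0.4018776 = 0.5981224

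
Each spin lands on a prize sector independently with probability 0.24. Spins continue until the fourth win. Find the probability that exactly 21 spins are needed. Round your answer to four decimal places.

0.0356

Y = trial on which the fourth success occurs; negative binomial, r=4, p=0.24.
P(Y=21) = C(20,3) · p^4 · (1−p)^17
= 1140 · 0.0033178 · 0.0094152 = 0.035611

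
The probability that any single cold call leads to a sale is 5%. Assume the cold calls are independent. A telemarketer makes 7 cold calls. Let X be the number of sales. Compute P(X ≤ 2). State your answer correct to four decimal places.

0.9962

X ~ Binomial(7, 0.05); P(X ≤ 2) = Σ C(7,k) p^k (1−p)^(7−k) over k:
  k=0: C(7,0)·0.05^0·0.95^7 = 0.698337
  k=1: C(7,1)·0.05^1·0.95^6 = 0.257282
  k=2: C(7,2)·0.05^2·0.95^5 = 0.040623
Total = 0.996243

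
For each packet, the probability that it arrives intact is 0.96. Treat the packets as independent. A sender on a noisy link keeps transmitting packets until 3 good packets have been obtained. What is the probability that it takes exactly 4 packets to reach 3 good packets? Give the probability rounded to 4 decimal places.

Y = trial on which the third success occurs; negative binomial, r=3, p=0.96.
P(Y=4) = C(3,2) · p^3 · (1−p)^1
= 3 · 0.88474 · 0.04 = 0.106168

0.1062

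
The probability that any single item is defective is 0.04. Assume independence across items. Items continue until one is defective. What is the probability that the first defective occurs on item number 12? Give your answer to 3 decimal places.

Geometric (trials to first success), p = 0.04.
P(Y = 12) = (1−p)^11 · p = 0.63824 · 0.04 = 0.02553

0.026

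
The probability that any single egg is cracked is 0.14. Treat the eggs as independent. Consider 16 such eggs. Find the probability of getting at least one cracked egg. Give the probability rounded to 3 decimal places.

P(at least one) = 1 − P(none) = 1 − (1 − 0.14)^16
= 1 − 0.08953 = 0.91047

0.910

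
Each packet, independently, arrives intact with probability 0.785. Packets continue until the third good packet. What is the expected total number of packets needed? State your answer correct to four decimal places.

3.8217

Y = total packets until the third success; negative binomial with r=3, p=0.785.
E[Y] = r / p = 3 / 0.785 = 3.821656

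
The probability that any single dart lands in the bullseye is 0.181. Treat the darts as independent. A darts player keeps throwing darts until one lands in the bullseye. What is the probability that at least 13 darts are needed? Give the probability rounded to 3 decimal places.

Y = number of darts to the first success; geometric, p = 0.181.
P(Y > 12) = P(first 12 all fail) = (1−p)^12 = 0.09108

0.091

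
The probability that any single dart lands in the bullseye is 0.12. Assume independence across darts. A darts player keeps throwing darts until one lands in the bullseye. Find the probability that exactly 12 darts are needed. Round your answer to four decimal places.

0.0294

Geometric (trials to first success), p = 0.12.
P(Y = 12) = (1−p)^11 · p = 0.24508 · 0.12 = 0.029410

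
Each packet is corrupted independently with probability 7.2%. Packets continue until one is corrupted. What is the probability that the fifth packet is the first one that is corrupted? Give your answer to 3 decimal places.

Geometric (trials to first success), p = 0.072.
P(Y = 5) = (1−p)^4 · p = 0.74164 · 0.072 = 0.05340

0.053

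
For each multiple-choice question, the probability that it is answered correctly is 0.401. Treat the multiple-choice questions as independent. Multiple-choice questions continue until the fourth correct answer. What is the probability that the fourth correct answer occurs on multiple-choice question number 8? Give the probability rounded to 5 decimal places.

Y = trial on which the fourth success occurs; negative binomial, r=4, p=0.401.
P(Y=8) = C(7,3) · p^4 · (1−p)^4
= 35 · 0.025857 · 0.12874 = 0.1165072

0.11651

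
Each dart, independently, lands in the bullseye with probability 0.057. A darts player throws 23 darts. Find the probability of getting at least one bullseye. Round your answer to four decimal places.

P(at least one) = 1 − P(none) = 1 − (1 − 0.057)^23
= 1 − 0.259280 = 0.740720

0.7407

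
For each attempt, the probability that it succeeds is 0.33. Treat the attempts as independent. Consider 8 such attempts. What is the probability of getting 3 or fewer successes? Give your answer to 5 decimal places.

X ~ Binomial(8, 0.33); P(X ≤ 3) = Σ C(8,k) p^k (1−p)^(8−k) over k:
  k=0: C(8,0)·0.33^0·0.67^8 = 0.0406068
  k=1: C(8,1)·0.33^1·0.67^7 = 0.1600028
  k=2: C(8,2)·0.33^2·0.67^6 = 0.2758257
  k=3: C(8,3)·0.33^3·0.67^5 = 0.2717089
Total = 0.7481442

0.74814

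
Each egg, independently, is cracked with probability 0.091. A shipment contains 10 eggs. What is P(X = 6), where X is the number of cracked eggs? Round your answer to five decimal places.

0.00008

X ~ Binomial(n=10, p=0.091).
P(X=6) = C(10,6) · p^6 · (1−p)^4
= 210 · 5.6787e-07 · 0.68274 = 0.0000814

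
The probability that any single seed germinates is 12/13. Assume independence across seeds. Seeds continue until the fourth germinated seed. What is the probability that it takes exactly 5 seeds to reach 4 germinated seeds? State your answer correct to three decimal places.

Y = trial on which the fourth success occurs; negative binomial, r=4, p=0.923077.
P(Y=5) = C(4,3) · p^4 · (1−p)^1
= 4 · 0.72602 · 0.076923 = 0.22339

0.223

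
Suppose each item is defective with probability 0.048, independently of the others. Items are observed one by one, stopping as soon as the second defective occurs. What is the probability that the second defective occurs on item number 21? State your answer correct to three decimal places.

Y = trial on which the second success occurs; negative binomial, r=2, p=0.048.
P(Y=21) = C(20,1) · p^2 · (1−p)^19
= 20 · 0.002304 · 0.39274 = 0.01810

0.018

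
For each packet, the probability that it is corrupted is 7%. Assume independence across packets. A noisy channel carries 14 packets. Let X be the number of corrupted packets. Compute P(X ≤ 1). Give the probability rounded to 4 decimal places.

X ~ Binomial(14, 0.07); P(X ≤ 1) = Σ C(14,k) p^k (1−p)^(14−k) over k:
  k=0: C(14,0)·0.07^0·0.93^14 = 0.362044
  k=1: C(14,1)·0.07^1·0.93^13 = 0.381509
Total = 0.743553

0.7436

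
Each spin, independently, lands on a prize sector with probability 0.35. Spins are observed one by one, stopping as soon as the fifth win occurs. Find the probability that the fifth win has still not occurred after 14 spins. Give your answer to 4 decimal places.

0.4227

Needing more than 14 spins ⇔ fewer than 5 successes in the first 14. With X ~ Binomial(14, 0.35), P(Y > 14) = P(X ≤ 4).
  k=0: C(14,0)·0.35^0·0.65^14 = 0.002403
  k=1: C(14,1)·0.35^1·0.65^13 = 0.018116
  k=2: C(14,2)·0.35^2·0.65^12 = 0.063407
  k=3: C(14,3)·0.35^3·0.65^11 = 0.136569
  k=4: C(14,4)·0.35^4·0.65^10 = 0.202227
P(X ≤ 4) = 0.422723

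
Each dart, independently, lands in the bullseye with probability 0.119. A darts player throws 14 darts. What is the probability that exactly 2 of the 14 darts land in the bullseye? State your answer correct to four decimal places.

0.2817

X ~ Binomial(n=14, p=0.119).
P(X=2) = C(14,2) · p^2 · (1−p)^12
= 91 · 0.014161 · 0.21863 = 0.281739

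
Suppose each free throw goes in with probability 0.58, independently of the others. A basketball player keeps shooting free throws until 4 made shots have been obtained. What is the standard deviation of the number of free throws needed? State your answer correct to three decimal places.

Y = total free throws until the fourth success; negative binomial with r=4, p=0.58.
SD(Y) = √[r(1−p)/p²] = √(4.99405) = 2.23474

2.235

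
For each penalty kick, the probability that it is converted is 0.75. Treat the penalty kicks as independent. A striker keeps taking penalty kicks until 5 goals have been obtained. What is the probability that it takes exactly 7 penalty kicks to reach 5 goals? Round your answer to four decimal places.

Y = trial on which the fifth success occurs; negative binomial, r=5, p=0.75.
P(Y=7) = C(6,4) · p^5 · (1−p)^2
= 15 · 0.2373 · 0.0625 = 0.222473

0.2225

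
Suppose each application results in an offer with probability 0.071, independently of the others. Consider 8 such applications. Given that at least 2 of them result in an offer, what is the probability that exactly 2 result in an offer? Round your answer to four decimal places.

0.8559

X ~ Binomial(8, 0.071). Want P(X=2 | X≥2) = P(X=2) / P(X≥2).
P(X=2) = C(8,2)·0.071^2·0.929^6 = 0.090734
P(X≥2) = 1 − 0.554786 − 0.339202 = 0.106012
Ratio = 0.090734 / 0.106012 = 0.855884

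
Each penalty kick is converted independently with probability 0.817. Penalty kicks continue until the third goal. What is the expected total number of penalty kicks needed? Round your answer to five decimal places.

3.67197

Y = total penalty kicks until the third success; negative binomial with r=3, p=0.817.
E[Y] = r / p = 3 / 0.817 = 3.6719706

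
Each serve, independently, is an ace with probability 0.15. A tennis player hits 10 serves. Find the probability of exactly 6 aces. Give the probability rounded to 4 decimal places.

0.0012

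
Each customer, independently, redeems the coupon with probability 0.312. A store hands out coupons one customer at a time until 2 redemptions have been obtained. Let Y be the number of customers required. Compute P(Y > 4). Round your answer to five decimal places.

0.63048

Needing more than 4 customers ⇔ fewer than 2 successes in the first 4. With X ~ Binomial(4, 0.312), P(Y > 4) = P(X ≤ 1).
  k=0: C(4,0)·0.312^0·0.688^4 = 0.2240545
  k=1: C(4,1)·0.312^1·0.688^3 = 0.4064245
P(X ≤ 1) = 0.6304791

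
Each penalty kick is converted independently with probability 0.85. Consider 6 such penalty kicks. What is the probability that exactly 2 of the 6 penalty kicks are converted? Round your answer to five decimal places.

0.00549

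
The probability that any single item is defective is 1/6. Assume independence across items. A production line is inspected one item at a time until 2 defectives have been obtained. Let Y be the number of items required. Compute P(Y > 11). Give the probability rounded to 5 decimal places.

Needing more than 11 items ⇔ fewer than 2 successes in the first 11. With X ~ Binomial(11, 0.166667), P(Y > 11) = P(X ≤ 1).
  k=0: C(11,0)·0.166667^0·0.833333^11 = 0.1345880
  k=1: C(11,1)·0.166667^1·0.833333^10 = 0.2960936
P(X ≤ 1) = 0.4306816

0.43068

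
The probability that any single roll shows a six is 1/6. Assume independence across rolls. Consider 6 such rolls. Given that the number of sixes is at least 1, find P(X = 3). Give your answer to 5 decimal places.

X ~ Binomial(6, 0.166667). Want P(X=3 | X≥1) = P(X=3) / P(X≥1).
P(X=3) = C(6,3)·0.166667^3·0.833333^3 = 0.0535837
P(X≥1) = 1 − 0.3348980 = 0.6651020
Ratio = 0.0535837 / 0.6651020 = 0.0805646

0.08056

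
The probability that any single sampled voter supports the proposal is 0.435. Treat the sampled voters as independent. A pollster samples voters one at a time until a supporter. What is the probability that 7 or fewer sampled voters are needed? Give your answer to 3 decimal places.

0.982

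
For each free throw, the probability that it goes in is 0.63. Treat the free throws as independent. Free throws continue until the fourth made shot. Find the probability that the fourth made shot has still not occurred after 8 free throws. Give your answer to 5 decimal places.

Needing more than 8 free throws ⇔ fewer than 4 successes in the first 8. With X ~ Binomial(8, 0.63), P(Y > 8) = P(X ≤ 3).
  k=0: C(8,0)·0.63^0·0.37^8 = 0.0003512
  k=1: C(8,1)·0.63^1·0.37^7 = 0.0047846
  k=2: C(8,2)·0.63^2·0.37^6 = 0.0285134
  k=3: C(8,3)·0.63^3·0.37^5 = 0.0970998
P(X ≤ 3) = 0.1307490

0.13075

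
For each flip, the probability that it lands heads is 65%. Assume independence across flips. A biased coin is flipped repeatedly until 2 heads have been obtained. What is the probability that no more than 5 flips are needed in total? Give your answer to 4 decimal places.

Finishing within 5 flips ⇔ at least 2 successes in the first 5. With X ~ Binomial(5, 0.65), P(Y ≤ 5) = 1 − P(X ≤ 1).
  k=0: C(5,0)·0.65^0·0.35^5 = 0.005252
  k=1: C(5,1)·0.65^1·0.35^4 = 0.048770
1 − 0.054023 = 0.945978

0.9460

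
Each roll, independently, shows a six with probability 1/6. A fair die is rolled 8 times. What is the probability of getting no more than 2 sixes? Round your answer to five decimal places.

X ~ Binomial(8, 0.166667); P(X ≤ 2) = Σ C(8,k) p^k (1−p)^(8−k) over k:
  k=0: C(8,0)·0.166667^0·0.833333^8 = 0.2325680
  k=1: C(8,1)·0.166667^1·0.833333^7 = 0.3721089
  k=2: C(8,2)·0.166667^2·0.833333^6 = 0.2604762
Total = 0.8651531

0.86515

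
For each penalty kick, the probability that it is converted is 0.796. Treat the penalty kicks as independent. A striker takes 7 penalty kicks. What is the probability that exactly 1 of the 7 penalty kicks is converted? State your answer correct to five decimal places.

0.00040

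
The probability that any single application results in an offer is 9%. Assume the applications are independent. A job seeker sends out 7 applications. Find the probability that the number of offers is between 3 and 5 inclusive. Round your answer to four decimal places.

0.0193

X ~ Binomial(7, 0.09); P(3 ≤ X ≤ 5) = Σ C(7,k) p^k (1−p)^(7−k) over k:
  k=3: C(7,3)·0.09^3·0.91^4 = 0.017497
  k=4: C(7,4)·0.09^4·0.91^3 = 0.001730
  k=5: C(7,5)·0.09^5·0.91^2 = 0.000103
Total = 0.019330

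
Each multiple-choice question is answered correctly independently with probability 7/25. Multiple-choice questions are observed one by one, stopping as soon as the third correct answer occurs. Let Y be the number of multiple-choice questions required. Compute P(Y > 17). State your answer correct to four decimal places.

0.1058

Needing more than 17 multiple-choice questions ⇔ fewer than 3 successes in the first 17. With X ~ Binomial(17, 0.28), P(Y > 17) = P(X ≤ 2).
  k=0: C(17,0)·0.28^0·0.72^17 = 0.003755
  k=1: C(17,1)·0.28^1·0.72^16 = 0.024827
  k=2: C(17,2)·0.28^2·0.72^15 = 0.077240
P(X ≤ 2) = 0.105823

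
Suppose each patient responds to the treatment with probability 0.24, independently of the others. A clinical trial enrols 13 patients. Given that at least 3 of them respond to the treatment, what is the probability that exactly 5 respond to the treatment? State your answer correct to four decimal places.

X ~ Binomial(13, 0.24). Want P(X=5 | X≥3) = P(X=5) / P(X≥3).
P(X=5) = C(13,5)·0.24^5·0.76^8 = 0.114063
P(X≥3) = 1 − 0.028221 − 0.115856 − 0.219516 = 0.636407
Ratio = 0.114063 / 0.636407 = 0.179229

0.1792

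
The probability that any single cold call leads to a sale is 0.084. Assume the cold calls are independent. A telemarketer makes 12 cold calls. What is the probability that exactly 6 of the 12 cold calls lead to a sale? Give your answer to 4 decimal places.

0.0002

X ~ Binomial(n=12, p=0.084).
P(X=6) = C(12,6) · p^6 · (1−p)^6
= 924 · 3.513e-07 · 0.59071 = 0.000192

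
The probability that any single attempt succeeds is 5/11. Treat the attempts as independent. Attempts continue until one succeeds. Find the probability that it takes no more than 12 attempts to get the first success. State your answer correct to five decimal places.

0.99931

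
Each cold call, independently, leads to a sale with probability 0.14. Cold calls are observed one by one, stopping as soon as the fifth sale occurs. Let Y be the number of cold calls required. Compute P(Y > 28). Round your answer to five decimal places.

Needing more than 28 cold calls ⇔ fewer than 5 successes in the first 28. With X ~ Binomial(28, 0.14), P(Y > 28) = P(X ≤ 4).
  k=0: C(28,0)·0.14^0·0.86^28 = 0.0146540
  k=1: C(28,1)·0.14^1·0.86^27 = 0.0667950
  k=2: C(28,2)·0.14^2·0.86^26 = 0.1467938
  k=3: C(28,3)·0.14^3·0.86^25 = 0.2071044
  k=4: C(28,4)·0.14^4·0.86^24 = 0.2107167
P(X ≤ 4) = 0.6460639

0.64606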